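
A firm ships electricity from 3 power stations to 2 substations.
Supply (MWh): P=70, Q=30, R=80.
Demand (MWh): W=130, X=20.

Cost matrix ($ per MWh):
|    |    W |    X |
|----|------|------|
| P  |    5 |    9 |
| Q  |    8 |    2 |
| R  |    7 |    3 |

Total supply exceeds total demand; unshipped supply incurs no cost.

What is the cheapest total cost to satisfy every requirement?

810

Optimal allocation:
  P to W: 70 × $5 = $350
  Q to X: 20 × $2 = $40
  R to W: 60 × $7 = $420
Total = 350 + 40 + 420 = $810.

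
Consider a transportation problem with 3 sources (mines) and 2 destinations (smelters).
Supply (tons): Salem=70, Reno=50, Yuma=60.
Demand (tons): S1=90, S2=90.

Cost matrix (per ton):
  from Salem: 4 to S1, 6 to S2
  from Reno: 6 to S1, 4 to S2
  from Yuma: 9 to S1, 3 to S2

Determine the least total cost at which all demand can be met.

700

Optimal allocation:
  Salem->S1: 70 × 4 = 280
  Reno->S1: 20 × 6 = 120
  Reno->S2: 30 × 4 = 120
  Yuma->S2: 60 × 3 = 180
Total = 280 + 120 + 120 + 180 = 700.
(Supply check: Salem ships 70; Reno ships 50; Yuma ships 60.)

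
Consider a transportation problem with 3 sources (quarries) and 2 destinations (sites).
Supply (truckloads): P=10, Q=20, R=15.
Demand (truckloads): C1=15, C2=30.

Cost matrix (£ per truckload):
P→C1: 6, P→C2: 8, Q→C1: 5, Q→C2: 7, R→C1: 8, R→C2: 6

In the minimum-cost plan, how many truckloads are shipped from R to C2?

15

Solving gives:
  P–C2: 10 × £8 = £80
  Q–C1: 15 × £5 = £75
  Q–C2: 5 × £7 = £35
  R–C2: 15 × £6 = £90
Total cost = £280.
So R→C2 carries 15 truckloads.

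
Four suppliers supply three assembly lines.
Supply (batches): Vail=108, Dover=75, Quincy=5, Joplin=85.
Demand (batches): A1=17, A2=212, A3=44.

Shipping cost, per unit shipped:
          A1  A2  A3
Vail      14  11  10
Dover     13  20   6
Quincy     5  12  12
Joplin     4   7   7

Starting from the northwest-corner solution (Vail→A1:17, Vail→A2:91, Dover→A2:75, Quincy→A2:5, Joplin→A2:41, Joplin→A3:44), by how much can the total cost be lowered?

786

Current plan cost = 17·14 + 91·11 + 75·20 + 5·12 + 41·7 + 44·7 = 3394.
Optimal plan:
  Vail->A2: 108 × 11 = 1188
  Dover->A1: 12 × 13 = 156
  Dover->A2: 19 × 20 = 380
  Dover->A3: 44 × 6 = 264
  Quincy->A1: 5 × 5 = 25
  Joplin->A2: 85 × 7 = 595
Optimal cost = 2608.
Saving = 3394 − 2608 = 786.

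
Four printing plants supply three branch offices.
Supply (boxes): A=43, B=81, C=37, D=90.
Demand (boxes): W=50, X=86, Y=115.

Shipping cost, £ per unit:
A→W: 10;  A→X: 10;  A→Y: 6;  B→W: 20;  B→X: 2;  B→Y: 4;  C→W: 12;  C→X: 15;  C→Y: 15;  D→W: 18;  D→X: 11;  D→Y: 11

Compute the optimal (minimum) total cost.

A cheapest plan:
  A->W: 13 boxes
  A->Y: 30 boxes
  B->X: 81 boxes
  C->W: 37 boxes
  D->X: 5 boxes
  D->Y: 85 boxes
Total cost = £1906.

1906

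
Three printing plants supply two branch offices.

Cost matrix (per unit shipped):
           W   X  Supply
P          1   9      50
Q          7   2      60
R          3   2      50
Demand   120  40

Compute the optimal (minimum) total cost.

An optimal shipping plan:
  P->W: 50 × 1 = 50
  Q->W: 20 × 7 = 140
  Q->X: 40 × 2 = 80
  R->W: 50 × 3 = 150
Total = 50 + 140 + 80 + 150 = 420.
(Supply check: P ships 50; Q ships 60; R ships 50.)

420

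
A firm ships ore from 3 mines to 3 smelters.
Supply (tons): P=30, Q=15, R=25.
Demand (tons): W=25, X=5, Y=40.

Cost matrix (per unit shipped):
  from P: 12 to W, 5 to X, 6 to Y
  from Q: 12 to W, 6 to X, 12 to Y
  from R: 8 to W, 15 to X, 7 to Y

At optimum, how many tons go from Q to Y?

0

Optimal shipments:
  P→Y: 30 × 6 = 180
  Q→W: 10 × 12 = 120
  Q→X: 5 × 6 = 30
  R→W: 15 × 8 = 120
  R→Y: 10 × 7 = 70
Total cost = 520.
The route Q→Y is not used.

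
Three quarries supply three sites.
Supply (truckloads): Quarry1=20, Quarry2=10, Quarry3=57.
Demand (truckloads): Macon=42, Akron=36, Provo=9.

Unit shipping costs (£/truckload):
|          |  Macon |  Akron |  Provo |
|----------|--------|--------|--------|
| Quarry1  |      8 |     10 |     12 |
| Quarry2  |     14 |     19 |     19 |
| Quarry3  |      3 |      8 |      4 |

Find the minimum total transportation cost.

600

Optimal allocation:
  Quarry1–Akron: 20 × £10 = £200
  Quarry2–Macon: 10 × £14 = £140
  Quarry3–Macon: 32 × £3 = £96
  Quarry3–Akron: 16 × £8 = £128
  Quarry3–Provo: 9 × £4 = £36
Total = 200 + 140 + 96 + 128 + 36 = £600.
(Supply check: Quarry1 ships 20; Quarry2 ships 10; Quarry3 ships 57.)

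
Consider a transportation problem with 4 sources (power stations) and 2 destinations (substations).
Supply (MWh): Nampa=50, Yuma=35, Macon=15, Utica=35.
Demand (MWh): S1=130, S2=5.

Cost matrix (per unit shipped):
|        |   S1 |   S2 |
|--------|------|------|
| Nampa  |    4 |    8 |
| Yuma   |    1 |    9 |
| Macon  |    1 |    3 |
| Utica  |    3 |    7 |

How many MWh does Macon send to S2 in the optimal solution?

The minimum-cost plan:
  Nampa->S1: 50 × 4 = 200
  Yuma->S1: 35 × 1 = 35
  Macon->S1: 10 × 1 = 10
  Macon->S2: 5 × 3 = 15
  Utica->S1: 35 × 3 = 105
Total cost = 365.
So Macon→S2 carries 5 MWh.

5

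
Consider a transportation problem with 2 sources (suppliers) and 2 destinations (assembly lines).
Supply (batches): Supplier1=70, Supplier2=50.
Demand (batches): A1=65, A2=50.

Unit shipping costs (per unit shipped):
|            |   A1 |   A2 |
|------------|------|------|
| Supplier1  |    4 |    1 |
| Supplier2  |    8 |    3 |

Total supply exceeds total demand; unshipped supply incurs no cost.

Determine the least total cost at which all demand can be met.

Optimal allocation:
  Supplier1 to A1: 65 × 4 = 260
  Supplier1 to A2: 5 × 1 = 5
  Supplier2 to A2: 45 × 3 = 135
Total = 260 + 5 + 135 = 400.

400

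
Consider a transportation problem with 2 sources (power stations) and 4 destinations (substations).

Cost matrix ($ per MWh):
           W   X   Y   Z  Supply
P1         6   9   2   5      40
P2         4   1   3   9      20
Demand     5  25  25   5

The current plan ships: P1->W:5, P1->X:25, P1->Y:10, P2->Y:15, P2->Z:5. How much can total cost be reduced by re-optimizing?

195

Current plan cost = 5·6 + 25·9 + 10·2 + 15·3 + 5·9 = $365.
Optimal plan:
  P1→W: 5 × $6 = $30
  P1→X: 5 × $9 = $45
  P1→Y: 25 × $2 = $50
  P1→Z: 5 × $5 = $25
  P2→X: 20 × $1 = $20
Optimal cost = $170.
Saving = 365 − 170 = $195.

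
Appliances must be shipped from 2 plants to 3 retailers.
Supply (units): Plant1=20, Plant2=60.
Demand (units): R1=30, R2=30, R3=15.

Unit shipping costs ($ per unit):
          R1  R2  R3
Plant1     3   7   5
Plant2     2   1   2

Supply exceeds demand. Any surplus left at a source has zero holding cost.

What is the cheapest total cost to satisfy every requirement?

Optimal allocation:
  Plant1->R1: 15 × $3 = $45
  Plant2->R1: 15 × $2 = $30
  Plant2->R2: 30 × $1 = $30
  Plant2->R3: 15 × $2 = $30
Total = 45 + 30 + 30 + 30 = $135.

135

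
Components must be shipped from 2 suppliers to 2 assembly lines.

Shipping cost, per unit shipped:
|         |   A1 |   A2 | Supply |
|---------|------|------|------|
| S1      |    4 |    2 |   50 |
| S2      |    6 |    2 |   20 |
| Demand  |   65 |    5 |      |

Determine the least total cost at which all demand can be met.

Optimal allocation:
  S1->A1: 50 × 4 = 200
  S2->A1: 15 × 6 = 90
  S2->A2: 5 × 2 = 10
Total = 200 + 90 + 10 = 300.
(Supply check: S1 ships 50; S2 ships 20.)

300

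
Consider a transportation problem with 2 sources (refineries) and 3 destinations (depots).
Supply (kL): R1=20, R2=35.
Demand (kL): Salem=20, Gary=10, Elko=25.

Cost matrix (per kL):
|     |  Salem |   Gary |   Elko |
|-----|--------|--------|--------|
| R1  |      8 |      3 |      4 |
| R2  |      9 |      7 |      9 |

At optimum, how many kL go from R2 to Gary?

10

Solving gives:
  R1->Elko: 20 kL
  R2->Salem: 20 kL
  R2->Gary: 10 kL
  R2->Elko: 5 kL
Total cost = 375.
So R2→Gary carries 10 kL.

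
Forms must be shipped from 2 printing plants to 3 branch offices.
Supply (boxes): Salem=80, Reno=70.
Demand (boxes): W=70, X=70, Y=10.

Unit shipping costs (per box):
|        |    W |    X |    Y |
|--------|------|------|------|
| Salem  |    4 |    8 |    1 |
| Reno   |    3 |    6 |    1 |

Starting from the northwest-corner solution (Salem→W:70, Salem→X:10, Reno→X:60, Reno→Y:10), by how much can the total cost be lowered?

Current plan cost = 70·4 + 10·8 + 60·6 + 10·1 = 730.
Optimal plan:
  Salem->W: 70 boxes
  Salem->Y: 10 boxes
  Reno->X: 70 boxes
Optimal cost = 710.
Saving = 730 − 710 = 20.

20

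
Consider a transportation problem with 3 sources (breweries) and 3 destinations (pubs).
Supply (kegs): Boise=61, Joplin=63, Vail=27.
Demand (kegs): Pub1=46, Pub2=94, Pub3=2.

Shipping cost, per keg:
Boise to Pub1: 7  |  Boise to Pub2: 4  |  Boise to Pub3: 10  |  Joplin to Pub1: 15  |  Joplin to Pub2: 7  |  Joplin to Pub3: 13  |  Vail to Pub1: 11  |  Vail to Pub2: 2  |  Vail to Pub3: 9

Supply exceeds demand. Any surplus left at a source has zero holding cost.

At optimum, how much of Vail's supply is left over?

0

Minimum-cost shipments:
  Boise–Pub1: 46 × 7 = 322
  Boise–Pub2: 15 × 4 = 60
  Joplin–Pub2: 52 × 7 = 364
  Joplin–Pub3: 2 × 13 = 26
  Vail–Pub2: 27 × 2 = 54
Total cost = 826.
Vail ships 27 of its 27, leaving 0.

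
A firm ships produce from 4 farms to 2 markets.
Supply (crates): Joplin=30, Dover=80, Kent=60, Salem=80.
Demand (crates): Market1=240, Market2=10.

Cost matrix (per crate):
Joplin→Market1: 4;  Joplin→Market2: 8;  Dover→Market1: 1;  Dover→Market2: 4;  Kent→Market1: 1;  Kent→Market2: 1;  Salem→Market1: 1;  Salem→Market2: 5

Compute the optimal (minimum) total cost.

340

An optimal shipping plan:
  Joplin to Market1: 30 × 4 = 120
  Dover to Market1: 80 × 1 = 80
  Kent to Market1: 50 × 1 = 50
  Kent to Market2: 10 × 1 = 10
  Salem to Market1: 80 × 1 = 80
Total = 120 + 80 + 50 + 10 + 80 = 340.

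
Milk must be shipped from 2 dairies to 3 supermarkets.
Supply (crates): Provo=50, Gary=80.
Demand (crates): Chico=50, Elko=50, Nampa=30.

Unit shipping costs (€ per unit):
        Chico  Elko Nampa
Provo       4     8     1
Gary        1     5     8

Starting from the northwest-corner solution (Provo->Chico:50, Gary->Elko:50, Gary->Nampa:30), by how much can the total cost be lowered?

Current plan cost = 50·4 + 50·5 + 30·8 = €690.
Optimal plan:
  Provo to Chico: 20 × €4 = €80
  Provo to Nampa: 30 × €1 = €30
  Gary to Chico: 30 × €1 = €30
  Gary to Elko: 50 × €5 = €250
Optimal cost = €390.
Saving = 690 − 390 = €300.

300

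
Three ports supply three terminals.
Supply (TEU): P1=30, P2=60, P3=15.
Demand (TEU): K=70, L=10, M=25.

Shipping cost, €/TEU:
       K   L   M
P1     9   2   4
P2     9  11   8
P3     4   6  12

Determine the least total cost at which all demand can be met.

An optimal shipping plan:
  P1→L: 10 × €2 = €20
  P1→M: 20 × €4 = €80
  P2→K: 55 × €9 = €495
  P2→M: 5 × €8 = €40
  P3→K: 15 × €4 = €60
Total = 20 + 80 + 495 + 40 + 60 = €695.

695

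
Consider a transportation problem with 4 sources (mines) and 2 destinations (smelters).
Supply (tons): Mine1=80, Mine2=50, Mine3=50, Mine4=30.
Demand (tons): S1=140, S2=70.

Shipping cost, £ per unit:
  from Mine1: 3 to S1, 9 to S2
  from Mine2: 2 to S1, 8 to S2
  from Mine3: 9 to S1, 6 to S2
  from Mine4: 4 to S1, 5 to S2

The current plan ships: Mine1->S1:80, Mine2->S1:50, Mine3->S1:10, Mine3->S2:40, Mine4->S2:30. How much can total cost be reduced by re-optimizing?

40

Current plan cost = 80·3 + 50·2 + 10·9 + 40·6 + 30·5 = £820.
Optimal plan:
  Mine1 to S1: 80 × £3 = £240
  Mine2 to S1: 50 × £2 = £100
  Mine3 to S2: 50 × £6 = £300
  Mine4 to S1: 10 × £4 = £40
  Mine4 to S2: 20 × £5 = £100
Optimal cost = £780.
Saving = 820 − 780 = £40.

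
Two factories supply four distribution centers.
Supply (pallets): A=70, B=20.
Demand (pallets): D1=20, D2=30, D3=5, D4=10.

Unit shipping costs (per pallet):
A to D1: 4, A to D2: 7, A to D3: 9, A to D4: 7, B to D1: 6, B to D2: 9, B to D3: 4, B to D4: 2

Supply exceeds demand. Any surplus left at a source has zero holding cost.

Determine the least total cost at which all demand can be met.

One minimum-cost allocation:
  A→D1: 20 pallets
  A→D2: 30 pallets
  B→D3: 5 pallets
  B→D4: 10 pallets
Total cost = 330.

330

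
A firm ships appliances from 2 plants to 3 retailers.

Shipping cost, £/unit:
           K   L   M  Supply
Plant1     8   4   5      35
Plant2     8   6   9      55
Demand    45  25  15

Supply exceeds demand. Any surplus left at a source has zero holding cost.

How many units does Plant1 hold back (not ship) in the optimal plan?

Minimum-cost shipments:
  Plant1→L: 20 × £4 = £80
  Plant1→M: 15 × £5 = £75
  Plant2→K: 45 × £8 = £360
  Plant2→L: 5 × £6 = £30
Total cost = £545.
Plant1 ships 35 of its 35, leaving 0.

0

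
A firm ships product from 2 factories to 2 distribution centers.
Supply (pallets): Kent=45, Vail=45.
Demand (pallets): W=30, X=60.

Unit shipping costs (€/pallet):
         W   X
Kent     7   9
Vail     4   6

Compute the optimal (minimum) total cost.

A cheapest plan:
  Kent→X: 45 × €9 = €405
  Vail→W: 30 × €4 = €120
  Vail→X: 15 × €6 = €90
Total = 405 + 120 + 90 = €615.

615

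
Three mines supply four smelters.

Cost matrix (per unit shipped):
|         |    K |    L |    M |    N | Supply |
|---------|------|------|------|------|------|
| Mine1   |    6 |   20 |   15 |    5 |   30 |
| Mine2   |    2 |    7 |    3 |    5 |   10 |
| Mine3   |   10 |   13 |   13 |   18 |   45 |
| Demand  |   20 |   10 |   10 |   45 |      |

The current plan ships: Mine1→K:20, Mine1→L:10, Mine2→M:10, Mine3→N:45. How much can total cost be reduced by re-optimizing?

410

Current plan cost = 20·6 + 10·20 + 10·3 + 45·18 = 1160.
Optimal plan:
  Mine1 to N: 30 tons
  Mine2 to N: 10 tons
  Mine3 to K: 20 tons
  Mine3 to L: 10 tons
  Mine3 to M: 10 tons
  Mine3 to N: 5 tons
Optimal cost = 750.
Saving = 1160 − 750 = 410.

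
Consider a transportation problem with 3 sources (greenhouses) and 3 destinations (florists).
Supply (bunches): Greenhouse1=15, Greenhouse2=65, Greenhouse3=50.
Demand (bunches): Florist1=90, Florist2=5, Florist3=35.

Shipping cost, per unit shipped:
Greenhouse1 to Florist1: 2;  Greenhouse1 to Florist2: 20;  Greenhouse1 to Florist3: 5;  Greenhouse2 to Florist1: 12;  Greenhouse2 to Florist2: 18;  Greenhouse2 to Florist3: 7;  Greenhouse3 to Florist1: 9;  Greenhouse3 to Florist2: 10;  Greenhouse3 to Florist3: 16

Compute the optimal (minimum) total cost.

1090

An optimal shipping plan:
  Greenhouse1–Florist1: 15 × 2 = 30
  Greenhouse2–Florist1: 30 × 12 = 360
  Greenhouse2–Florist3: 35 × 7 = 245
  Greenhouse3–Florist1: 45 × 9 = 405
  Greenhouse3–Florist2: 5 × 10 = 50
Total = 30 + 360 + 245 + 405 + 50 = 1090.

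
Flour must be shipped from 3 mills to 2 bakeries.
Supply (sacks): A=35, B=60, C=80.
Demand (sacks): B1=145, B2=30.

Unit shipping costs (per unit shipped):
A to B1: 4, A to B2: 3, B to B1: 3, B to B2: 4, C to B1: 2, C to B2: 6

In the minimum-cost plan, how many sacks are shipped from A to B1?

Solving gives:
  A->B1: 5 × 4 = 20
  A->B2: 30 × 3 = 90
  B->B1: 60 × 3 = 180
  C->B1: 80 × 2 = 160
Total cost = 450.
So A→B1 carries 5 sacks.

5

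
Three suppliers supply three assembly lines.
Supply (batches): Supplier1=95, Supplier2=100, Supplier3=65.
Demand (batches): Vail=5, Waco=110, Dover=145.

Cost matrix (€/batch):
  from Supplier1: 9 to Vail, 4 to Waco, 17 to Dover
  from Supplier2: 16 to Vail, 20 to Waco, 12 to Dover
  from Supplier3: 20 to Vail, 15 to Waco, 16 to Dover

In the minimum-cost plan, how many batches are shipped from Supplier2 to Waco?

0

Solving gives:
  Supplier1–Waco: 95 × €4 = €380
  Supplier2–Dover: 100 × €12 = €1200
  Supplier3–Vail: 5 × €20 = €100
  Supplier3–Waco: 15 × €15 = €225
  Supplier3–Dover: 45 × €16 = €720
Total cost = €2625.
The route Supplier2→Waco is not used.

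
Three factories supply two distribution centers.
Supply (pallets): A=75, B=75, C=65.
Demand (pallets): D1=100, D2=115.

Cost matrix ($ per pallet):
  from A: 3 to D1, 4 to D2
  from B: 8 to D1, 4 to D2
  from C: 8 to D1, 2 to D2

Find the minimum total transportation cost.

A cheapest plan:
  A to D1: 75 pallets
  B to D1: 25 pallets
  B to D2: 50 pallets
  C to D2: 65 pallets
Total cost = $755.
(Supply check: A ships 75; B ships 75; C ships 65.)

755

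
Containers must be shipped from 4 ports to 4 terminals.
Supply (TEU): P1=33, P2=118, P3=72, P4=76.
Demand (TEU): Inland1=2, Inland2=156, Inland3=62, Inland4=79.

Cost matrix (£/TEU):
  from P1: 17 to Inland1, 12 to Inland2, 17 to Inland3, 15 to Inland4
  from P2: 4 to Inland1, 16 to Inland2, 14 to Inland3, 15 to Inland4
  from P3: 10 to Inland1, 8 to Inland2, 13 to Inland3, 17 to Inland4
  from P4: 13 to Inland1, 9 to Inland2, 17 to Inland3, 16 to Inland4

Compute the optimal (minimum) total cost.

3417

An optimal shipping plan:
  P1 to Inland2: 8 × £12 = £96
  P1 to Inland4: 25 × £15 = £375
  P2 to Inland1: 2 × £4 = £8
  P2 to Inland3: 62 × £14 = £868
  P2 to Inland4: 54 × £15 = £810
  P3 to Inland2: 72 × £8 = £576
  P4 to Inland2: 76 × £9 = £684
Total = 96 + 375 + 8 + 868 + 810 + 576 + 684 = £3417.
(Supply check: P1 ships 33; P2 ships 118; P3 ships 72; P4 ships 76.)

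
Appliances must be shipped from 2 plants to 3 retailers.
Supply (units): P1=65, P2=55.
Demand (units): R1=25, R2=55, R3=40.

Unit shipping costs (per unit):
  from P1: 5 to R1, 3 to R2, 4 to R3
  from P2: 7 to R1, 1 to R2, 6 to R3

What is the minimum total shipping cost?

340

An optimal shipping plan:
  P1→R1: 25 × 5 = 125
  P1→R3: 40 × 4 = 160
  P2→R2: 55 × 1 = 55
Total = 125 + 160 + 55 = 340.
(Supply check: P1 ships 65; P2 ships 55.)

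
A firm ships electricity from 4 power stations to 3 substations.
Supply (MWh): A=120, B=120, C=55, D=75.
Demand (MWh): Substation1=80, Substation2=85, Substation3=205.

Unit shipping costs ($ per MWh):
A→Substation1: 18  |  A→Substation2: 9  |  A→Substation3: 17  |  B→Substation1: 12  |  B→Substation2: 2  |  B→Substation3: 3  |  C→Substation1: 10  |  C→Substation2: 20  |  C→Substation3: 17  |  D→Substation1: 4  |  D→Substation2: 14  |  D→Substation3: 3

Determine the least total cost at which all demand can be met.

2520

One minimum-cost allocation:
  A–Substation2: 85 × $9 = $765
  A–Substation3: 35 × $17 = $595
  B–Substation3: 120 × $3 = $360
  C–Substation1: 55 × $10 = $550
  D–Substation1: 25 × $4 = $100
  D–Substation3: 50 × $3 = $150
Total = 765 + 595 + 360 + 550 + 100 + 150 = $2520.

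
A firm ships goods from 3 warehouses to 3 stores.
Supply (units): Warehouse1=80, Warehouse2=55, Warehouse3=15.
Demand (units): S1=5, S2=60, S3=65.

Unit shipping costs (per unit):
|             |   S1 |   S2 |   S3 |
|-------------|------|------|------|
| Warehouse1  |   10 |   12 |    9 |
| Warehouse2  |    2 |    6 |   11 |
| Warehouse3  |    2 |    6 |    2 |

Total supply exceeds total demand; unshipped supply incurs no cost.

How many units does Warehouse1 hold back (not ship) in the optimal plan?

20

An optimal plan:
  Warehouse1→S2: 10 × 12 = 120
  Warehouse1→S3: 50 × 9 = 450
  Warehouse2→S1: 5 × 2 = 10
  Warehouse2→S2: 50 × 6 = 300
  Warehouse3→S3: 15 × 2 = 30
Total cost = 910.
Warehouse1 ships 60 of its 80, leaving 20.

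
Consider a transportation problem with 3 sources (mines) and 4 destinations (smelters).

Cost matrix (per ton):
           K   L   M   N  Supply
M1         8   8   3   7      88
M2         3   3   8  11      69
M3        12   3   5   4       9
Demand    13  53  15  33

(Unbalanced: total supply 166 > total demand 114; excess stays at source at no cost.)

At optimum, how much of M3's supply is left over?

An optimal plan:
  M1–M: 15 × 3 = 45
  M1–N: 24 × 7 = 168
  M2–K: 13 × 3 = 39
  M2–L: 53 × 3 = 159
  M3–N: 9 × 4 = 36
Total cost = 447.
M3 ships 9 of its 9, leaving 0.

0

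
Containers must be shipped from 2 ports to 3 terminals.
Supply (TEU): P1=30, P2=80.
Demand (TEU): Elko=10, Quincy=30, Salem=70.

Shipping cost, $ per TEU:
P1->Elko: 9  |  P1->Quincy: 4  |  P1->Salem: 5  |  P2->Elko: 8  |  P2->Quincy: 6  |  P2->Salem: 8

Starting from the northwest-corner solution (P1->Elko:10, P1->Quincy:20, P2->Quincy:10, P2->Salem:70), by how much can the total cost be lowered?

Current plan cost = 10·9 + 20·4 + 10·6 + 70·8 = $790.
Optimal plan:
  P1 to Salem: 30 TEU
  P2 to Elko: 10 TEU
  P2 to Quincy: 30 TEU
  P2 to Salem: 40 TEU
Optimal cost = $730.
Saving = 790 − 730 = $60.

60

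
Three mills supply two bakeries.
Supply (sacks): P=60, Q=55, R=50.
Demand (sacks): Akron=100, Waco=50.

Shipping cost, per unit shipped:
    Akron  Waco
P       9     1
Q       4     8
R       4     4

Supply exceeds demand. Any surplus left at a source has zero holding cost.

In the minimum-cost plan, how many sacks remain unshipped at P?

10

Minimum-cost shipments:
  P->Waco: 50 × 1 = 50
  Q->Akron: 50 × 4 = 200
  R->Akron: 50 × 4 = 200
Total cost = 450.
P ships 50 of its 60, leaving 10.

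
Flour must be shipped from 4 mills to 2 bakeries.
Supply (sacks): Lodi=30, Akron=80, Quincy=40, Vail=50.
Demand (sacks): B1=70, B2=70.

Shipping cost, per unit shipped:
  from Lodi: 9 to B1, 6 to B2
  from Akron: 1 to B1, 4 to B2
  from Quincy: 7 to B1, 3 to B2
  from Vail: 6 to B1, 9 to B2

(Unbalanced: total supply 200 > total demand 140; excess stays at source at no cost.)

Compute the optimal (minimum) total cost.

An optimal shipping plan:
  Lodi→B2: 20 × 6 = 120
  Akron→B1: 70 × 1 = 70
  Akron→B2: 10 × 4 = 40
  Quincy→B2: 40 × 3 = 120
Total = 120 + 70 + 40 + 120 = 350.

350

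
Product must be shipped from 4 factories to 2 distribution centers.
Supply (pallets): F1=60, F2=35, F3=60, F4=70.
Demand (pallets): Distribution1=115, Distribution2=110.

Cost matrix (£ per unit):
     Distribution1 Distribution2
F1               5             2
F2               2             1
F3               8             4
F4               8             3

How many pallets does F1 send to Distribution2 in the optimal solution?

0

The minimum-cost plan:
  F1 to Distribution1: 60 × £5 = £300
  F2 to Distribution1: 35 × £2 = £70
  F3 to Distribution1: 20 × £8 = £160
  F3 to Distribution2: 40 × £4 = £160
  F4 to Distribution2: 70 × £3 = £210
Total cost = £900.
The route F1→Distribution2 is not used.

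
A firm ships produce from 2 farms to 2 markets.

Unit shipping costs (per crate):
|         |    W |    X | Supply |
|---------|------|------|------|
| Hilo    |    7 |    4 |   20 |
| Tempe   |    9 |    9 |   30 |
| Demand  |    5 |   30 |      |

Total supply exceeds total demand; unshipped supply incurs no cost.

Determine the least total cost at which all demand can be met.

215

A cheapest plan:
  Hilo–X: 20 × 4 = 80
  Tempe–W: 5 × 9 = 45
  Tempe–X: 10 × 9 = 90
Total = 80 + 45 + 90 = 215.
(Supply check: Hilo ships 20; Tempe ships 15.)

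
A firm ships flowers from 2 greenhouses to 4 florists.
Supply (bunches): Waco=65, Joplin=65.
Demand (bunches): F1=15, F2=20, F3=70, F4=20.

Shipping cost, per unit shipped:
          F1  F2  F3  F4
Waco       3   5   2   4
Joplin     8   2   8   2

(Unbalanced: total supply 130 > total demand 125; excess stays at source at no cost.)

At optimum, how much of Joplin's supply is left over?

Minimum-cost shipments:
  Waco–F3: 65 × 2 = 130
  Joplin–F1: 15 × 8 = 120
  Joplin–F2: 20 × 2 = 40
  Joplin–F3: 5 × 8 = 40
  Joplin–F4: 20 × 2 = 40
Total cost = 370.
Joplin ships 60 of its 65, leaving 5.

5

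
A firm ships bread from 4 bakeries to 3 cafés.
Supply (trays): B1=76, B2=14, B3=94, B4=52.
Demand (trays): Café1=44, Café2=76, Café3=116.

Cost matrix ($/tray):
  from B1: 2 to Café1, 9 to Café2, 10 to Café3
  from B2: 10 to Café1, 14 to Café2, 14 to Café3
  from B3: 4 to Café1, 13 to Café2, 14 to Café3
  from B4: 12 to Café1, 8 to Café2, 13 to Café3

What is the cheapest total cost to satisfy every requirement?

One minimum-cost allocation:
  B1 to Café2: 24 × $9 = $216
  B1 to Café3: 52 × $10 = $520
  B2 to Café3: 14 × $14 = $196
  B3 to Café1: 44 × $4 = $176
  B3 to Café3: 50 × $14 = $700
  B4 to Café2: 52 × $8 = $416
Total = 216 + 520 + 196 + 176 + 700 + 416 = $2224.

2224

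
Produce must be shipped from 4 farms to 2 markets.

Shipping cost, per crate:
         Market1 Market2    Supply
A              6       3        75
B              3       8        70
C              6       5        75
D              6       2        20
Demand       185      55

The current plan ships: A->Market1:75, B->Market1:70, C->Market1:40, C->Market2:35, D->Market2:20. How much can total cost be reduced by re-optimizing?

70

Current plan cost = 75·6 + 70·3 + 40·6 + 35·5 + 20·2 = 1115.
Optimal plan:
  A–Market1: 40 × 6 = 240
  A–Market2: 35 × 3 = 105
  B–Market1: 70 × 3 = 210
  C–Market1: 75 × 6 = 450
  D–Market2: 20 × 2 = 40
Optimal cost = 1045.
Saving = 1115 − 1045 = 70.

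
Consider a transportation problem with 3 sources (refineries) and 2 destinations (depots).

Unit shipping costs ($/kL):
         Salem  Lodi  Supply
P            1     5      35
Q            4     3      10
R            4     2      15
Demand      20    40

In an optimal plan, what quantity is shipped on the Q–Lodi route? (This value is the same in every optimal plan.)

The minimum-cost plan:
  P–Salem: 20 kL
  P–Lodi: 15 kL
  Q–Lodi: 10 kL
  R–Lodi: 15 kL
Total cost = $155.
So Q→Lodi carries 10 kL.

10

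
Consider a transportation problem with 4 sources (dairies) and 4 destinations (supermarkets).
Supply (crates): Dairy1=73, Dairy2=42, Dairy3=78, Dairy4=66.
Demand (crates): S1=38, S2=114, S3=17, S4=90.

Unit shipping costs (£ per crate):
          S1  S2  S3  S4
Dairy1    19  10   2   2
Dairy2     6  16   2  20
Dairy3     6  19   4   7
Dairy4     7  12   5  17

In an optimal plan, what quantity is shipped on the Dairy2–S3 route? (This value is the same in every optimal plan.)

Solving gives:
  Dairy1→S2: 48 × £10 = £480
  Dairy1→S4: 25 × £2 = £50
  Dairy2→S1: 25 × £6 = £150
  Dairy2→S3: 17 × £2 = £34
  Dairy3→S1: 13 × £6 = £78
  Dairy3→S4: 65 × £7 = £455
  Dairy4→S2: 66 × £12 = £792
Total cost = £2039.
So Dairy2→S3 carries 17 crates.

17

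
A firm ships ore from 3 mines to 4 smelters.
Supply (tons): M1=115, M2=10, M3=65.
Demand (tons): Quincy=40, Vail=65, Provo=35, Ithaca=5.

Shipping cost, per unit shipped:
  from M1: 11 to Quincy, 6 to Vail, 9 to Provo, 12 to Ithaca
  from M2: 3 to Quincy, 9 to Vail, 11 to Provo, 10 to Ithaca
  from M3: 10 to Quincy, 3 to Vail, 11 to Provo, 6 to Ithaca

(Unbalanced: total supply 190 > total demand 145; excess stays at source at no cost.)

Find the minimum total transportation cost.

915

An optimal shipping plan:
  M1→Quincy: 30 × 11 = 330
  M1→Vail: 5 × 6 = 30
  M1→Provo: 35 × 9 = 315
  M2→Quincy: 10 × 3 = 30
  M3→Vail: 60 × 3 = 180
  M3→Ithaca: 5 × 6 = 30
Total = 330 + 30 + 315 + 30 + 180 + 30 = 915.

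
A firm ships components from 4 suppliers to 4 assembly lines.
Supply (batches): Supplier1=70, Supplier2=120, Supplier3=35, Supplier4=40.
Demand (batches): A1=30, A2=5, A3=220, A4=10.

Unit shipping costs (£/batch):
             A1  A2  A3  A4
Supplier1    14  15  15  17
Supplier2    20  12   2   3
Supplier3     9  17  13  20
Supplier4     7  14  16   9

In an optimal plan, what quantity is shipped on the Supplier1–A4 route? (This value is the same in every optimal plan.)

0

Optimal shipments:
  Supplier1–A2: 5 × £15 = £75
  Supplier1–A3: 65 × £15 = £975
  Supplier2–A3: 120 × £2 = £240
  Supplier3–A3: 35 × £13 = £455
  Supplier4–A1: 30 × £7 = £210
  Supplier4–A4: 10 × £9 = £90
Total cost = £2045.
The route Supplier1→A4 is not used.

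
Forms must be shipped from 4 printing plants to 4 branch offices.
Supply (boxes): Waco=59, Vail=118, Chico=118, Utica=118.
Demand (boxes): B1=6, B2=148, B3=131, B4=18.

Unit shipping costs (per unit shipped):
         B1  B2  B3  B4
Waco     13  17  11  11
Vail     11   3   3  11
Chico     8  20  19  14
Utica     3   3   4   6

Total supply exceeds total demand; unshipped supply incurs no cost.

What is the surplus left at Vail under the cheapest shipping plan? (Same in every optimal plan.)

0

Minimum-cost shipments:
  Waco–B3: 43 × 11 = 473
  Waco–B4: 16 × 11 = 176
  Vail–B2: 30 × 3 = 90
  Vail–B3: 88 × 3 = 264
  Chico–B1: 6 × 8 = 48
  Chico–B4: 2 × 14 = 28
  Utica–B2: 118 × 3 = 354
Total cost = 1433.
Vail ships 118 of its 118, leaving 0.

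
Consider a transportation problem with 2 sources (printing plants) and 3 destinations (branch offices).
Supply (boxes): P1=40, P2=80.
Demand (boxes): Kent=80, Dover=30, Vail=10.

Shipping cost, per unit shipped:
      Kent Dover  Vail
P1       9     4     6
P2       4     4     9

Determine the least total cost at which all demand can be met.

One minimum-cost allocation:
  P1->Dover: 30 × 4 = 120
  P1->Vail: 10 × 6 = 60
  P2->Kent: 80 × 4 = 320
Total = 120 + 60 + 320 = 500.
(Supply check: P1 ships 40; P2 ships 80.)

500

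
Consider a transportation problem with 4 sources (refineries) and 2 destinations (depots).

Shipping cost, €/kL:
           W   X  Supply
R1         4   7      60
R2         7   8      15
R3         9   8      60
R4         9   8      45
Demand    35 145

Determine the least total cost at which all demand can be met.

One minimum-cost allocation:
  R1->W: 35 × €4 = €140
  R1->X: 25 × €7 = €175
  R2->X: 15 × €8 = €120
  R3->X: 60 × €8 = €480
  R4->X: 45 × €8 = €360
Total = 140 + 175 + 120 + 480 + 360 = €1275.

1275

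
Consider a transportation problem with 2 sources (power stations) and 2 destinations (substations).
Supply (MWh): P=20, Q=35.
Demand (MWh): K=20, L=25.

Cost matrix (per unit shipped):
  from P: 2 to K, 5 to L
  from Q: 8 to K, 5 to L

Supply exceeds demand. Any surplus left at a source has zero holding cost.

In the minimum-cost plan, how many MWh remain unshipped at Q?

An optimal plan:
  P→K: 20 × 2 = 40
  Q→L: 25 × 5 = 125
Total cost = 165.
Q ships 25 of its 35, leaving 10.

10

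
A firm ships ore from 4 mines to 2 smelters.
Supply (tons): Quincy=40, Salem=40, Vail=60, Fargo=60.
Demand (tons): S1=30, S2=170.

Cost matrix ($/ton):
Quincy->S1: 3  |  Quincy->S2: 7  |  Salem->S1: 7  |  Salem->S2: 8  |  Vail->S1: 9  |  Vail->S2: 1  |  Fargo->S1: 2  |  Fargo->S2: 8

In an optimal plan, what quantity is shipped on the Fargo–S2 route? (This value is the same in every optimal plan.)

30

The minimum-cost plan:
  Quincy→S2: 40 tons
  Salem→S2: 40 tons
  Vail→S2: 60 tons
  Fargo→S1: 30 tons
  Fargo→S2: 30 tons
Total cost = $960.
So Fargo→S2 carries 30 tons.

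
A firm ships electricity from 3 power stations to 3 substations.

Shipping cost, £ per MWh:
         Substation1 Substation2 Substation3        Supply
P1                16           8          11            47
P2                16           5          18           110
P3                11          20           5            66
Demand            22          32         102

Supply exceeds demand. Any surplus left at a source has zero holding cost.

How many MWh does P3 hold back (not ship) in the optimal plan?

An optimal plan:
  P1->Substation3: 36 × £11 = £396
  P2->Substation1: 22 × £16 = £352
  P2->Substation2: 32 × £5 = £160
  P3->Substation3: 66 × £5 = £330
Total cost = £1238.
P3 ships 66 of its 66, leaving 0.

0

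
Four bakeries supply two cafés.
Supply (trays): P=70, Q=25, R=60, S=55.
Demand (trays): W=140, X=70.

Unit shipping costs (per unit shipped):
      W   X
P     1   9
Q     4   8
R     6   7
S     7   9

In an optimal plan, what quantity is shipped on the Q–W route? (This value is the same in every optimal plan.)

Optimal shipments:
  P->W: 70 trays
  Q->W: 25 trays
  R->X: 60 trays
  S->W: 45 trays
  S->X: 10 trays
Total cost = 995.
So Q→W carries 25 trays.

25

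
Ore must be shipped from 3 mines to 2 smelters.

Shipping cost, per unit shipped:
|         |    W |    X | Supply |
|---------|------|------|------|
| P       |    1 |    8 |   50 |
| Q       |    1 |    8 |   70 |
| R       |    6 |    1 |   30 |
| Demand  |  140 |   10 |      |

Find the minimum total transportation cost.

One minimum-cost allocation:
  P–W: 50 × 1 = 50
  Q–W: 70 × 1 = 70
  R–W: 20 × 6 = 120
  R–X: 10 × 1 = 10
Total = 50 + 70 + 120 + 10 = 250.
(Supply check: P ships 50; Q ships 70; R ships 30.)

250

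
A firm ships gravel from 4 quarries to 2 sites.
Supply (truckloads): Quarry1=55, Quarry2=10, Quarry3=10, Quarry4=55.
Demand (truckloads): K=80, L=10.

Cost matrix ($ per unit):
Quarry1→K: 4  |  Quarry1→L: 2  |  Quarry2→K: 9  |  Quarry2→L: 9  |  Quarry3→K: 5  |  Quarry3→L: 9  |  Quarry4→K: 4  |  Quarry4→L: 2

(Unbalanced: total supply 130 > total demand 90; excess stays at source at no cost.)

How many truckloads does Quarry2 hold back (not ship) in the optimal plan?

10

Minimum-cost shipments:
  Quarry1→K: 25 truckloads
  Quarry1→L: 10 truckloads
  Quarry4→K: 55 truckloads
Total cost = $340.
Quarry2 ships 0 of its 10, leaving 10.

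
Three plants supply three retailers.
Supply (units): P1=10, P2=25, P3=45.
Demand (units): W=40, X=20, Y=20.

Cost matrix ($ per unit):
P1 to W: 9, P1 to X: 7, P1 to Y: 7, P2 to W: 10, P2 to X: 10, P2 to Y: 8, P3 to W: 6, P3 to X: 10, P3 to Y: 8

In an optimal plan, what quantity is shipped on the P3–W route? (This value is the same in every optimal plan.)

Solving gives:
  P1->X: 10 × $7 = $70
  P2->X: 5 × $10 = $50
  P2->Y: 20 × $8 = $160
  P3->W: 40 × $6 = $240
  P3->X: 5 × $10 = $50
Total cost = $570.
So P3→W carries 40 units.

40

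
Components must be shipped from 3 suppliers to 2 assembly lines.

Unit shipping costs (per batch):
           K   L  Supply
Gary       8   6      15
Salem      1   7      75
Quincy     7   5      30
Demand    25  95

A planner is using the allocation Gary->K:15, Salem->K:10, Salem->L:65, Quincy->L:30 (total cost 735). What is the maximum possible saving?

120

Current plan cost = 15·8 + 10·1 + 65·7 + 30·5 = 735.
Optimal plan:
  Gary->L: 15 × 6 = 90
  Salem->K: 25 × 1 = 25
  Salem->L: 50 × 7 = 350
  Quincy->L: 30 × 5 = 150
Optimal cost = 615.
Saving = 735 − 615 = 120.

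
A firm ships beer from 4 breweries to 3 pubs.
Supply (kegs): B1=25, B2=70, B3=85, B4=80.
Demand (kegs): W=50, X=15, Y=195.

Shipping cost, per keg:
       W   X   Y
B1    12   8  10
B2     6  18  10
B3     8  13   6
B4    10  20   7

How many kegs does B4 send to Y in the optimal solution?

80

Solving gives:
  B1 to X: 15 × 8 = 120
  B1 to Y: 10 × 10 = 100
  B2 to W: 50 × 6 = 300
  B2 to Y: 20 × 10 = 200
  B3 to Y: 85 × 6 = 510
  B4 to Y: 80 × 7 = 560
Total cost = 1790.
So B4→Y carries 80 kegs.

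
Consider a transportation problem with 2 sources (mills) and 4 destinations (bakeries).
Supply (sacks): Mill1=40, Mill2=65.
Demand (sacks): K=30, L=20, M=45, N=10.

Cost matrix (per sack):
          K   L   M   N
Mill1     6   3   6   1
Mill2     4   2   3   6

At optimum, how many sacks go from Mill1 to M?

The minimum-cost plan:
  Mill1–K: 10 sacks
  Mill1–L: 20 sacks
  Mill1–N: 10 sacks
  Mill2–K: 20 sacks
  Mill2–M: 45 sacks
Total cost = 345.
The route Mill1→M is not used.

0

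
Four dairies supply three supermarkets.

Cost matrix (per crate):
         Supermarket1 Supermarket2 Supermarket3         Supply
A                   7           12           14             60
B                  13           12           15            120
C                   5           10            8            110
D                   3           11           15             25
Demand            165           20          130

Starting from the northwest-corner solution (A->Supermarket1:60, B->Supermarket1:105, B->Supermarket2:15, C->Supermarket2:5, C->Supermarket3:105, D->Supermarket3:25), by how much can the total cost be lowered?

355

Current plan cost = 60·7 + 105·13 + 15·12 + 5·10 + 105·8 + 25·15 = 3230.
Optimal plan:
  A→Supermarket1: 60 × 7 = 420
  B→Supermarket2: 20 × 12 = 240
  B→Supermarket3: 100 × 15 = 1500
  C→Supermarket1: 80 × 5 = 400
  C→Supermarket3: 30 × 8 = 240
  D→Supermarket1: 25 × 3 = 75
Optimal cost = 2875.
Saving = 3230 − 2875 = 355.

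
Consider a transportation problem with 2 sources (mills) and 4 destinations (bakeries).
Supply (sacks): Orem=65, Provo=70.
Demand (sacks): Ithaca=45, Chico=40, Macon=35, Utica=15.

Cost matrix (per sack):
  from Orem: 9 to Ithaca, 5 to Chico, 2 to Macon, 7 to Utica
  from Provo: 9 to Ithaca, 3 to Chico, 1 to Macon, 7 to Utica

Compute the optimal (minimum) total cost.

A cheapest plan:
  Orem to Ithaca: 45 sacks
  Orem to Macon: 5 sacks
  Orem to Utica: 15 sacks
  Provo to Chico: 40 sacks
  Provo to Macon: 30 sacks
Total cost = 670.
(Supply check: Orem ships 65; Provo ships 70.)

670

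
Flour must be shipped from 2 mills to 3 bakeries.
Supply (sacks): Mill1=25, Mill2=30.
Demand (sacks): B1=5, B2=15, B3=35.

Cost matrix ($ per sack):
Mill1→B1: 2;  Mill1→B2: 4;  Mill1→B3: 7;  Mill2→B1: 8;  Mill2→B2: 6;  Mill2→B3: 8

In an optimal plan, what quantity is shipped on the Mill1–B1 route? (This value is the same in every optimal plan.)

The minimum-cost plan:
  Mill1–B1: 5 × $2 = $10
  Mill1–B2: 15 × $4 = $60
  Mill1–B3: 5 × $7 = $35
  Mill2–B3: 30 × $8 = $240
Total cost = $345.
So Mill1→B1 carries 5 sacks.

5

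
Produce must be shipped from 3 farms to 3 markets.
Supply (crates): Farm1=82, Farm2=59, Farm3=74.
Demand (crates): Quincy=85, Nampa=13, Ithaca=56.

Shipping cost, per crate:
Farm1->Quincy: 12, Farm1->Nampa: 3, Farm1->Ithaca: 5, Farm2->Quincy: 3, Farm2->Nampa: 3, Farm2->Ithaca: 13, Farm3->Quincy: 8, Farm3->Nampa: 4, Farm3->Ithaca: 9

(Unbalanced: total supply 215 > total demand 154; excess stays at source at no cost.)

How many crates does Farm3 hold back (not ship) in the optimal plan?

An optimal plan:
  Farm1→Nampa: 13 × 3 = 39
  Farm1→Ithaca: 56 × 5 = 280
  Farm2→Quincy: 59 × 3 = 177
  Farm3→Quincy: 26 × 8 = 208
Total cost = 704.
Farm3 ships 26 of its 74, leaving 48.

48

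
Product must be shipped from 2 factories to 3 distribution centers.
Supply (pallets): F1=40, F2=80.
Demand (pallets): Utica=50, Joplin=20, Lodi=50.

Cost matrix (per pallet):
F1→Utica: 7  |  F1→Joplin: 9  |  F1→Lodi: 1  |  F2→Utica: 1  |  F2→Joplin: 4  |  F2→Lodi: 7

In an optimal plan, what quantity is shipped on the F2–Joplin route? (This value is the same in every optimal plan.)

20

Solving gives:
  F1–Lodi: 40 pallets
  F2–Utica: 50 pallets
  F2–Joplin: 20 pallets
  F2–Lodi: 10 pallets
Total cost = 240.
So F2→Joplin carries 20 pallets.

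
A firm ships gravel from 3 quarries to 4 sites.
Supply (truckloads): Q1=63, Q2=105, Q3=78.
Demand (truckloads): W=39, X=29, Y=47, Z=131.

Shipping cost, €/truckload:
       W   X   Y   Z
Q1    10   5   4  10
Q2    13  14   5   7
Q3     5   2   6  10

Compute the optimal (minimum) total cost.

Optimal allocation:
  Q1->Y: 47 truckloads
  Q1->Z: 16 truckloads
  Q2->Z: 105 truckloads
  Q3->W: 39 truckloads
  Q3->X: 29 truckloads
  Q3->Z: 10 truckloads
Total cost = €1436.
(Supply check: Q1 ships 63; Q2 ships 105; Q3 ships 78.)

1436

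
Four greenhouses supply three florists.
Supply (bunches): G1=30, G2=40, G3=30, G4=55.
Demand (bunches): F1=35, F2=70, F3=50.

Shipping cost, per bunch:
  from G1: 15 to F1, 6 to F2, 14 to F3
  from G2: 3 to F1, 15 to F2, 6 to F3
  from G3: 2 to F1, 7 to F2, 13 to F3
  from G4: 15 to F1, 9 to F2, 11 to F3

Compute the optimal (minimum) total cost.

Optimal allocation:
  G1 to F2: 30 × 6 = 180
  G2 to F1: 5 × 3 = 15
  G2 to F3: 35 × 6 = 210
  G3 to F1: 30 × 2 = 60
  G4 to F2: 40 × 9 = 360
  G4 to F3: 15 × 11 = 165
Total = 180 + 15 + 210 + 60 + 360 + 165 = 990.
(Supply check: G1 ships 30; G2 ships 40; G3 ships 30; G4 ships 55.)

990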